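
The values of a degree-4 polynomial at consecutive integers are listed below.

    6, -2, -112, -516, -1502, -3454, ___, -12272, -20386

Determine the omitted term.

-6852

Using the first 6 terms:
First differences: -8  -110  -404  -986  -1952
Second differences: -102  -294  -582  -966
Third differences: -192  -288  -384
Fourth differences: -96  -96
Constant fourth difference = -96.
Extend forward: -384 − 96 = -480;  -966 − 480 = -1446;  -1952 − 1446 = -3398;  -3454 − 3398 = -6852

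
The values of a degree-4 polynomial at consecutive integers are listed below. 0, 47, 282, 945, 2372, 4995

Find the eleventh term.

First differences: 47, 235, 663, 1427, 2623
Second differences: 188, 428, 764, 1196
Third differences: 240, 336, 432
Fourth differences: 96, 96
The fourth differences are constant (96).
432 + 96 = 528;  1196 + 528 = 1724;  2623 + 1724 = 4347;  4995 + 4347 = 9342
528 + 96 = 624;  1724 + 624 = 2348;  4347 + 2348 = 6695;  9342 + 6695 = 16037
624 + 96 = 720;  2348 + 720 = 3068;  6695 + 3068 = 9763;  16037 + 9763 = 25800
720 + 96 = 816;  3068 + 816 = 3884;  9763 + 3884 = 13647;  25800 + 13647 = 39447
816 + 96 = 912;  3884 + 912 = 4796;  13647 + 4796 = 18443;  39447 + 18443 = 57890

57890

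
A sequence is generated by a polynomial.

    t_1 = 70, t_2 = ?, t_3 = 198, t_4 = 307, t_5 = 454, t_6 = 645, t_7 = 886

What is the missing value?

121

Using the last 5 terms:
D1: 109, 147, 191, 241
D2: 38, 44, 50
D3: 6, 6
Constant third difference = 6.
Extend backward: 38 − 6 = 32;  109 − 32 = 77;  198 − 77 = 121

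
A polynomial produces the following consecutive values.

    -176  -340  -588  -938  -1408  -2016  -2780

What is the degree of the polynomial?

3

D1: -164, -248, -350, -470, -608, -764
D2: -84, -102, -120, -138, -156
D3: -18, -18, -18, -18
The third differences are constant, so the polynomial has degree 3.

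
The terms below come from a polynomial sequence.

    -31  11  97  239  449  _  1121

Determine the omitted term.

739

Using the first 5 terms:
Δ: 42  86  142  210
Δ²: 44  56  68
Δ³: 12  12
Constant third difference = 12.
Extend forward: 68 + 12 = 80;  210 + 80 = 290;  449 + 290 = 739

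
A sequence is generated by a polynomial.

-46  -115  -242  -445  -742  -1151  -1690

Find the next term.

-2377

First differences: -69, -127, -203, -297, -409, -539
Second differences: -58, -76, -94, -112, -130
Third differences: -18, -18, -18, -18
The third differences are constant (-18).
-130 − 18 = -148;  -539 − 148 = -687;  -1690 − 687 = -2377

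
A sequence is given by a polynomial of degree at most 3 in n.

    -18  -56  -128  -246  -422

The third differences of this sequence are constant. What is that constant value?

-12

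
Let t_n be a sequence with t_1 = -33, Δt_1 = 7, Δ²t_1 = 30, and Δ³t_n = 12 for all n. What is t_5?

223

Build the table forward from the leading diagonal:
Third differences: 12  12  12  12  12
Second differences: 30  42  54  66  78
First differences: 7  37  79  133  199
t: -33  -26  11  90  223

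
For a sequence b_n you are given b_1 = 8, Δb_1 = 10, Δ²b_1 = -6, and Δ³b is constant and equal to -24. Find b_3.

22

Build the table forward from the leading diagonal:
Third differences: -24, -24, -24
Second differences: -6, -30, -54
First differences: 10, 4, -26
b: 8, 18, 22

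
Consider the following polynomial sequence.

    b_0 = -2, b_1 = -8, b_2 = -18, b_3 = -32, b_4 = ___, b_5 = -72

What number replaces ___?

Using the first 4 terms:
Δ: -6  -10  -14
Δ²: -4  -4
Constant second difference = -4.
Extend forward: -14 − 4 = -18;  -32 − 18 = -50

-50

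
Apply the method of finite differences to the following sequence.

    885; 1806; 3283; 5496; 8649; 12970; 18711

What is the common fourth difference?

D1: 921, 1477, 2213, 3153, 4321, 5741
D2: 556, 736, 940, 1168, 1420
D3: 180, 204, 228, 252
D4: 24, 24, 24

24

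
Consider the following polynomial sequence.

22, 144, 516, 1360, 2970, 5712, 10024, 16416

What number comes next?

D1: 122  372  844  1610  2742  4312  6392
D2: 250  472  766  1132  1570  2080
D3: 222  294  366  438  510
D4: 72  72  72  72
Fourth differences constant at 72.
510 + 72 = 582;  2080 + 582 = 2662;  6392 + 2662 = 9054;  16416 + 9054 = 25470

25470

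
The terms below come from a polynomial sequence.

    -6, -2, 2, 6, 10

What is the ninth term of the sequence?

26

First differences: 4, 4, 4, 4
First differences constant at 4.
10 + 4 = 14
14 + 4 = 18
18 + 4 = 22
22 + 4 = 26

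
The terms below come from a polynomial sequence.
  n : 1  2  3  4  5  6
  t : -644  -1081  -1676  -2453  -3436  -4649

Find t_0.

-341

Δ: -437  -595  -777  -983  -1213
Δ²: -158  -182  -206  -230
Δ³: -24  -24  -24
The third differences are constant at -24.
Work back: -158 + 24 = -134;  -437 + 134 = -303;  -644 + 303 = -341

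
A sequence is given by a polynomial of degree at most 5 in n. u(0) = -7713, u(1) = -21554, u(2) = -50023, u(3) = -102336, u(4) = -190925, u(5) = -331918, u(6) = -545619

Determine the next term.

Δ: -13841  -28469  -52313  -88589  -140993  -213701
Δ²: -14628  -23844  -36276  -52404  -72708
Δ³: -9216  -12432  -16128  -20304
Δ⁴: -3216  -3696  -4176
Δ⁵: -480  -480
Fifth differences constant at -480.
-4176 − 480 = -4656;  -20304 − 4656 = -24960;  -72708 − 24960 = -97668;  -213701 − 97668 = -311369;  -545619 − 311369 = -856988

-856988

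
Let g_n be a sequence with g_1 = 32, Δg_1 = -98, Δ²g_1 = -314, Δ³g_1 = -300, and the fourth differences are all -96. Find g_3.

-478

Build the table forward from the leading diagonal:
Δ⁴: -96, -96, -96
Δ³: -300, -396, -492
Δ²: -314, -614, -1010
Δ: -98, -412, -1026
g: 32, -66, -478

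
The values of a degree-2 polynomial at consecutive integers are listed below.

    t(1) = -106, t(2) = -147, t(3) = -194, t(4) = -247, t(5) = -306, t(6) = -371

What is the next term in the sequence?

First differences: -41  -47  -53  -59  -65
Second differences: -6  -6  -6  -6
Second differences constant at -6.
-65 − 6 = -71;  -371 − 71 = -442

-442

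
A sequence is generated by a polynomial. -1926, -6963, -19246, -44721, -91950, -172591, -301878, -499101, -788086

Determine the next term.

-1197675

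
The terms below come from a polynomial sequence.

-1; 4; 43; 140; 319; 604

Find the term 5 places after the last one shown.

4459

5, 39, 97, 179, 285
34, 58, 82, 106
24, 24, 24
Third differences constant at 24.
106 + 24 = 130;  285 + 130 = 415;  604 + 415 = 1019
130 + 24 = 154;  415 + 154 = 569;  1019 + 569 = 1588
154 + 24 = 178;  569 + 178 = 747;  1588 + 747 = 2335
178 + 24 = 202;  747 + 202 = 949;  2335 + 949 = 3284
202 + 24 = 226;  949 + 226 = 1175;  3284 + 1175 = 4459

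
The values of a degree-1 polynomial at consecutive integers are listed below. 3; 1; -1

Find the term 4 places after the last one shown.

D1: -2, -2
The first differences are constant (-2).
-1 − 2 = -3
-3 − 2 = -5
-5 − 2 = -7
-7 − 2 = -9

-9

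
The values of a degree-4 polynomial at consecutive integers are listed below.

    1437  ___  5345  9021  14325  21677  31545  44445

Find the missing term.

2925

Using the last 6 terms:
D1: 3676  5304  7352  9868  12900
D2: 1628  2048  2516  3032
D3: 420  468  516
D4: 48  48
Constant fourth difference = 48.
Extend backward: 420 − 48 = 372;  1628 − 372 = 1256;  3676 − 1256 = 2420;  5345 − 2420 = 2925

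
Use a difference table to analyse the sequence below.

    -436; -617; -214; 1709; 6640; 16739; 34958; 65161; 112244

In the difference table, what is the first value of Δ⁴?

Δ: -181, 403, 1923, 4931, 10099, 18219, 30203, 47083
Δ²: 584, 1520, 3008, 5168, 8120, 11984, 16880
Δ³: 936, 1488, 2160, 2952, 3864, 4896
Δ⁴: 552, 672, 792, 912, 1032
Δ⁵: 120, 120, 120, 120

552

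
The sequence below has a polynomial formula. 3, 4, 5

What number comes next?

First differences: 1 , 1
First differences constant at 1.
5 + 1 = 6

6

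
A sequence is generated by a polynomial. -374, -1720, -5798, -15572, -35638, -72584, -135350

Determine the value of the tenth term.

Δ: -1346 , -4078 , -9774 , -20066 , -36946 , -62766
Δ²: -2732 , -5696 , -10292 , -16880 , -25820
Δ³: -2964 , -4596 , -6588 , -8940
Δ⁴: -1632 , -1992 , -2352
Δ⁵: -360 , -360
The fifth differences are constant (-360).
-2352 − 360 = -2712;  -8940 − 2712 = -11652;  -25820 − 11652 = -37472;  -62766 − 37472 = -100238;  -135350 − 100238 = -235588
-2712 − 360 = -3072;  -11652 − 3072 = -14724;  -37472 − 14724 = -52196;  -100238 − 52196 = -152434;  -235588 − 152434 = -388022
-3072 − 360 = -3432;  -14724 − 3432 = -18156;  -52196 − 18156 = -70352;  -152434 − 70352 = -222786;  -388022 − 222786 = -610808

-610808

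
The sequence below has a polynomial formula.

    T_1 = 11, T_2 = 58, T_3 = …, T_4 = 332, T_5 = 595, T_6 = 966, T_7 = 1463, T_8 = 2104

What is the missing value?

159

Using the last 5 terms:
First differences: 263  371  497  641
Second differences: 108  126  144
Third differences: 18  18
Constant third difference = 18.
Extend backward: 108 − 18 = 90;  263 − 90 = 173;  332 − 173 = 159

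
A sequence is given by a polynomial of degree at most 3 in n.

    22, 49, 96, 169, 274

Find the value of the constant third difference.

First differences: 27, 47, 73, 105
Second differences: 20, 26, 32
Third differences: 6, 6

6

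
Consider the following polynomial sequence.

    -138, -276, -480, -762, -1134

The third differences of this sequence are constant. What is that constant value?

First differences: -138, -204, -282, -372
Second differences: -66, -78, -90
Third differences: -12, -12

-12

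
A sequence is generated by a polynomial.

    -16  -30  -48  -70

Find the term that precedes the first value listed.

-6

Δ: -14, -18, -22
Δ²: -4, -4
The second differences are constant at -4.
Work back: -14 + 4 = -10;  -16 + 10 = -6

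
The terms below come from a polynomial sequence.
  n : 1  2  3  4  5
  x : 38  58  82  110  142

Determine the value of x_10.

362

D1: 20, 24, 28, 32
D2: 4, 4, 4
The second differences are constant (4).
32 + 4 = 36;  142 + 36 = 178
36 + 4 = 40;  178 + 40 = 218
40 + 4 = 44;  218 + 44 = 262
44 + 4 = 48;  262 + 48 = 310
48 + 4 = 52;  310 + 52 = 362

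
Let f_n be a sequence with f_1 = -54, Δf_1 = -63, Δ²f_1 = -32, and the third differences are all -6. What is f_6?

-749

Build the table forward from the leading diagonal:
D3: -6  -6  -6  -6  -6  -6
D2: -32  -38  -44  -50  -56  -62
D1: -63  -95  -133  -177  -227  -283
f: -54  -117  -212  -345  -522  -749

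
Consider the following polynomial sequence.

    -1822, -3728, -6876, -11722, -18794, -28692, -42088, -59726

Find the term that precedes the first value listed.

First differences: -1906  -3148  -4846  -7072  -9898  -13396  -17638
Second differences: -1242  -1698  -2226  -2826  -3498  -4242
Third differences: -456  -528  -600  -672  -744
Fourth differences: -72  -72  -72  -72
The fourth differences are constant at -72.
Work back: -456 + 72 = -384;  -1242 + 384 = -858;  -1906 + 858 = -1048;  -1822 + 1048 = -774

-774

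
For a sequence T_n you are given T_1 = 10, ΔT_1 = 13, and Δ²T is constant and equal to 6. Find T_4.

Build the table forward from the leading diagonal:
D2: 6, 6, 6, 6
D1: 13, 19, 25, 31
T: 10, 23, 42, 67

67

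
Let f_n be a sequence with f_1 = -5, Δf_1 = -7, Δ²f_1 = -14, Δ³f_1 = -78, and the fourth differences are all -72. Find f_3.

Build the table forward from the leading diagonal:
Fourth differences: -72  -72  -72
Third differences: -78  -150  -222
Second differences: -14  -92  -242
First differences: -7  -21  -113
f: -5  -12  -33

-33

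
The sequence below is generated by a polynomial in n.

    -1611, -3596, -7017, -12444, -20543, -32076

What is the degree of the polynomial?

Δ: -1985, -3421, -5427, -8099, -11533
Δ²: -1436, -2006, -2672, -3434
Δ³: -570, -666, -762
Δ⁴: -96, -96
The fourth differences are constant, so the polynomial has degree 4.

4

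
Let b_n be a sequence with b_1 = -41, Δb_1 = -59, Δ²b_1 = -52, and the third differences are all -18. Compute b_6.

Build the table forward from the leading diagonal:
Δ³: -18  -18  -18  -18  -18  -18
Δ²: -52  -70  -88  -106  -124  -142
Δ: -59  -111  -181  -269  -375  -499
b: -41  -100  -211  -392  -661  -1036

-1036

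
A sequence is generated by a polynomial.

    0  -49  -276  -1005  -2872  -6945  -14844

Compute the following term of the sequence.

-28861

First differences: -49, -227, -729, -1867, -4073, -7899
Second differences: -178, -502, -1138, -2206, -3826
Third differences: -324, -636, -1068, -1620
Fourth differences: -312, -432, -552
Fifth differences: -120, -120
The fifth differences are constant (-120).
-552 − 120 = -672;  -1620 − 672 = -2292;  -3826 − 2292 = -6118;  -7899 − 6118 = -14017;  -14844 − 14017 = -28861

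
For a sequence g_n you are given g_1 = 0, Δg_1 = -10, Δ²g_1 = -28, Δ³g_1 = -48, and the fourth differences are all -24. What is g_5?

-424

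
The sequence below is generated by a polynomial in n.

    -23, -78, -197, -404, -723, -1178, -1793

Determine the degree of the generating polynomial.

3

First differences: -55, -119, -207, -319, -455, -615
Second differences: -64, -88, -112, -136, -160
Third differences: -24, -24, -24, -24
The third differences are constant, so the polynomial has degree 3.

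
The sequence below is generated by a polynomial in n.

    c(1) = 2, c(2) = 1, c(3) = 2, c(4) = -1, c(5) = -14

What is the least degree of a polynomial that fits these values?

3

-1, 1, -3, -13
2, -4, -10
-6, -6
The third differences are constant, so the polynomial has degree 3.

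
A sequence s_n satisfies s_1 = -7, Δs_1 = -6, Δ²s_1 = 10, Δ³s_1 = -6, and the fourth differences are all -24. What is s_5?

Build the table forward from the leading diagonal:
Fourth differences: -24, -24, -24, -24, -24
Third differences: -6, -30, -54, -78, -102
Second differences: 10, 4, -26, -80, -158
First differences: -6, 4, 8, -18, -98
s: -7, -13, -9, -1, -19

-19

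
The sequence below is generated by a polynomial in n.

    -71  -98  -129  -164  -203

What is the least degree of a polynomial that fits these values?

-27, -31, -35, -39
-4, -4, -4
The second differences are constant, so the polynomial has degree 2.

2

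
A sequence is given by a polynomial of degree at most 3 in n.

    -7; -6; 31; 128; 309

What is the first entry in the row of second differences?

D1: 1, 37, 97, 181
D2: 36, 60, 84
D3: 24, 24

36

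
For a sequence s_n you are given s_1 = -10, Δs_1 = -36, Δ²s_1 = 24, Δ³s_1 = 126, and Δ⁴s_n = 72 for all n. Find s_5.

Build the table forward from the leading diagonal:
Δ⁴: 72  72  72  72  72
Δ³: 126  198  270  342  414
Δ²: 24  150  348  618  960
Δ: -36  -12  138  486  1104
s: -10  -46  -58  80  566

566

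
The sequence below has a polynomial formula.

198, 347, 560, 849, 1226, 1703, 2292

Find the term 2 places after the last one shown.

D1: 149, 213, 289, 377, 477, 589
D2: 64, 76, 88, 100, 112
D3: 12, 12, 12, 12
Third differences constant at 12.
112 + 12 = 124;  589 + 124 = 713;  2292 + 713 = 3005
124 + 12 = 136;  713 + 136 = 849;  3005 + 849 = 3854

3854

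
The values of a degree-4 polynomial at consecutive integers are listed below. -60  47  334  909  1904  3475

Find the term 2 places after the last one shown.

First differences: 107, 287, 575, 995, 1571
Second differences: 180, 288, 420, 576
Third differences: 108, 132, 156
Fourth differences: 24, 24
Constant fourth difference = 24, so extend:
156 + 24 = 180;  576 + 180 = 756;  1571 + 756 = 2327;  3475 + 2327 = 5802
180 + 24 = 204;  756 + 204 = 960;  2327 + 960 = 3287;  5802 + 3287 = 9089

9089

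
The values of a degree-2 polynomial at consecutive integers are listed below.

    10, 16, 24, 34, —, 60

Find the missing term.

Using the first 4 terms:
First differences: 6, 8, 10
Second differences: 2, 2
Constant second difference = 2.
Extend forward: 10 + 2 = 12;  34 + 12 = 46

46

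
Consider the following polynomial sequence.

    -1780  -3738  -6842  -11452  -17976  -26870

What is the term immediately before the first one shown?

-656

D1: -1958, -3104, -4610, -6524, -8894
D2: -1146, -1506, -1914, -2370
D3: -360, -408, -456
D4: -48, -48
The fourth differences are constant at -48.
Work back: -360 + 48 = -312;  -1146 + 312 = -834;  -1958 + 834 = -1124;  -1780 + 1124 = -656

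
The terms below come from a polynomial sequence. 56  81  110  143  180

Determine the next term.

221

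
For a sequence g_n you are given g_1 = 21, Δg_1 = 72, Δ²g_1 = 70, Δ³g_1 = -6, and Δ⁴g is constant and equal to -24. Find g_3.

235

Build the table forward from the leading diagonal:
Δ⁴: -24  -24  -24
Δ³: -6  -30  -54
Δ²: 70  64  34
Δ: 72  142  206
g: 21  93  235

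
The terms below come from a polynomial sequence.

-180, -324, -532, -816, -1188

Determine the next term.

-1660

First differences: -144, -208, -284, -372
Second differences: -64, -76, -88
Third differences: -12, -12
Third differences constant at -12.
-88 − 12 = -100;  -372 − 100 = -472;  -1188 − 472 = -1660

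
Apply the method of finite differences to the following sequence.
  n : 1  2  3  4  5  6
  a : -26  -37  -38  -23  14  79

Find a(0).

Δ: -11  -1  15  37  65
Δ²: 10  16  22  28
Δ³: 6  6  6
The third differences are constant at 6.
Work back: 10 − 6 = 4;  -11 − 4 = -15;  -26 + 15 = -11

-11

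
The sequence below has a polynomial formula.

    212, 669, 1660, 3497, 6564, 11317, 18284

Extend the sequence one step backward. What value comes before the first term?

49

457, 991, 1837, 3067, 4753, 6967
534, 846, 1230, 1686, 2214
312, 384, 456, 528
72, 72, 72
The fourth differences are constant at 72.
Work back: 312 − 72 = 240;  534 − 240 = 294;  457 − 294 = 163;  212 − 163 = 49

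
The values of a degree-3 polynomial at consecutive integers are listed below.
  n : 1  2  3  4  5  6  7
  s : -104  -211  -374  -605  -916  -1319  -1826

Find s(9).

-3200

First differences: -107 , -163 , -231 , -311 , -403 , -507
Second differences: -56 , -68 , -80 , -92 , -104
Third differences: -12 , -12 , -12 , -12
Third differences constant at -12.
-104 − 12 = -116;  -507 − 116 = -623;  -1826 − 623 = -2449
-116 − 12 = -128;  -623 − 128 = -751;  -2449 − 751 = -3200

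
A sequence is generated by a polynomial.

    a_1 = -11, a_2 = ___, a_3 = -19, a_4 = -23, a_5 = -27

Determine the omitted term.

-15

Using the last 3 terms:
First differences: -4  -4
Constant first difference = -4.
Extend backward: -19 + 4 = -15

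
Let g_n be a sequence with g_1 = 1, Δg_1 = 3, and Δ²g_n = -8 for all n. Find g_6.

Build the table forward from the leading diagonal:
D2: -8  -8  -8  -8  -8  -8
D1: 3  -5  -13  -21  -29  -37
g: 1  4  -1  -14  -35  -64

-64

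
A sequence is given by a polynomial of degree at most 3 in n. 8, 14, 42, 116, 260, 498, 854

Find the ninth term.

2016

6, 28, 74, 144, 238, 356
22, 46, 70, 94, 118
24, 24, 24, 24
Constant third difference = 24, so extend:
118 + 24 = 142;  356 + 142 = 498;  854 + 498 = 1352
142 + 24 = 166;  498 + 166 = 664;  1352 + 664 = 2016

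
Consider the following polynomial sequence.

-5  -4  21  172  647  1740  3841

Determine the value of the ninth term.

1 , 25 , 151 , 475 , 1093 , 2101
24 , 126 , 324 , 618 , 1008
102 , 198 , 294 , 390
96 , 96 , 96
Fourth differences constant at 96.
390 + 96 = 486;  1008 + 486 = 1494;  2101 + 1494 = 3595;  3841 + 3595 = 7436
486 + 96 = 582;  1494 + 582 = 2076;  3595 + 2076 = 5671;  7436 + 5671 = 13107

13107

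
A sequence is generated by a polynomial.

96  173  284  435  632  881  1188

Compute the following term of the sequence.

1559

77  111  151  197  249  307
34  40  46  52  58
6  6  6  6
The third differences are constant (6).
58 + 6 = 64;  307 + 64 = 371;  1188 + 371 = 1559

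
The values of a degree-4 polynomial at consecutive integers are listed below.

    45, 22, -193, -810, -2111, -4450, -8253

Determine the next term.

-14018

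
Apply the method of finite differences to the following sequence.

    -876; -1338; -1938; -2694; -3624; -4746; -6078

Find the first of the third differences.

-18

First differences: -462, -600, -756, -930, -1122, -1332
Second differences: -138, -156, -174, -192, -210
Third differences: -18, -18, -18, -18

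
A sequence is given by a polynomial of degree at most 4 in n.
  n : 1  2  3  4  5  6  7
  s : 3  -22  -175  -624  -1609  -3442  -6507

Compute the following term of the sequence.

-11260

-25 , -153 , -449 , -985 , -1833 , -3065
-128 , -296 , -536 , -848 , -1232
-168 , -240 , -312 , -384
-72 , -72 , -72
Constant fourth difference = -72, so extend:
-384 − 72 = -456;  -1232 − 456 = -1688;  -3065 − 1688 = -4753;  -6507 − 4753 = -11260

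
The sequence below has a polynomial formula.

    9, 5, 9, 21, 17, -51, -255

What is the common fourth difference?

D1: -4, 4, 12, -4, -68, -204
D2: 8, 8, -16, -64, -136
D3: 0, -24, -48, -72
D4: -24, -24, -24

-24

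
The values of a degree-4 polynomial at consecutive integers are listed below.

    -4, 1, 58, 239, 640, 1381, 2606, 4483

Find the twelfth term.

First differences: 5  57  181  401  741  1225  1877
Second differences: 52  124  220  340  484  652
Third differences: 72  96  120  144  168
Fourth differences: 24  24  24  24
Fourth differences constant at 24.
168 + 24 = 192;  652 + 192 = 844;  1877 + 844 = 2721;  4483 + 2721 = 7204
192 + 24 = 216;  844 + 216 = 1060;  2721 + 1060 = 3781;  7204 + 3781 = 10985
216 + 24 = 240;  1060 + 240 = 1300;  3781 + 1300 = 5081;  10985 + 5081 = 16066
240 + 24 = 264;  1300 + 264 = 1564;  5081 + 1564 = 6645;  16066 + 6645 = 22711

22711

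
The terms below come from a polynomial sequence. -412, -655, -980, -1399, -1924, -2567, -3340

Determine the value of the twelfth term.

-9575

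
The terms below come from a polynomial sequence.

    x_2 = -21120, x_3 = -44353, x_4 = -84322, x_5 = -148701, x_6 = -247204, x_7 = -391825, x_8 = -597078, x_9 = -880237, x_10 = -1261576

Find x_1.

-23233  -39969  -64379  -98503  -144621  -205253  -283159  -381339
-16736  -24410  -34124  -46118  -60632  -77906  -98180
-7674  -9714  -11994  -14514  -17274  -20274
-2040  -2280  -2520  -2760  -3000
-240  -240  -240  -240
The fifth differences are constant at -240.
Work back: -2040 + 240 = -1800;  -7674 + 1800 = -5874;  -16736 + 5874 = -10862;  -23233 + 10862 = -12371;  -21120 + 12371 = -8749

-8749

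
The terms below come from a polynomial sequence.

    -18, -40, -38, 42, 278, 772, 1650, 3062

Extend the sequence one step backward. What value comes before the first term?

D1: -22, 2, 80, 236, 494, 878, 1412
D2: 24, 78, 156, 258, 384, 534
D3: 54, 78, 102, 126, 150
D4: 24, 24, 24, 24
The fourth differences are constant at 24.
Work back: 54 − 24 = 30;  24 − 30 = -6;  -22 + 6 = -16;  -18 + 16 = -2

-2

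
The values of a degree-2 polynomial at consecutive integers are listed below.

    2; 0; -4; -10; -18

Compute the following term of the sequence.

Δ: -2, -4, -6, -8
Δ²: -2, -2, -2
Constant second difference = -2, so extend:
-8 − 2 = -10;  -18 − 10 = -28

-28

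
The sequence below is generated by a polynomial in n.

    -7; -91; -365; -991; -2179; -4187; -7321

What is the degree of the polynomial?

4

D1: -84, -274, -626, -1188, -2008, -3134
D2: -190, -352, -562, -820, -1126
D3: -162, -210, -258, -306
D4: -48, -48, -48
The fourth differences are constant, so the polynomial has degree 4.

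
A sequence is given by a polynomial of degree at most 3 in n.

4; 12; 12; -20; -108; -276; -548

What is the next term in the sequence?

-948

8, 0, -32, -88, -168, -272
-8, -32, -56, -80, -104
-24, -24, -24, -24
The third differences are constant (-24).
-104 − 24 = -128;  -272 − 128 = -400;  -548 − 400 = -948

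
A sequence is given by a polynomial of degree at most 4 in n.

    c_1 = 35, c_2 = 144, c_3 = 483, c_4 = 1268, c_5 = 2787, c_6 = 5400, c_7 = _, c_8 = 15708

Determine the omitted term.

Using the first 6 terms:
D1: 109  339  785  1519  2613
D2: 230  446  734  1094
D3: 216  288  360
D4: 72  72
Constant fourth difference = 72.
Extend forward: 360 + 72 = 432;  1094 + 432 = 1526;  2613 + 1526 = 4139;  5400 + 4139 = 9539

9539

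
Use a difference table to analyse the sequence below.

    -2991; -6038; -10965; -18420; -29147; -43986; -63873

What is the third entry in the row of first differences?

-7455

Δ: -3047, -4927, -7455, -10727, -14839, -19887
Δ²: -1880, -2528, -3272, -4112, -5048
Δ³: -648, -744, -840, -936
Δ⁴: -96, -96, -96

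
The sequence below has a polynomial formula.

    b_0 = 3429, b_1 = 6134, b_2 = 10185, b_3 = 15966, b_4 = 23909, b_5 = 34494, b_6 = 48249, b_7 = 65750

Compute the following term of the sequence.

2705, 4051, 5781, 7943, 10585, 13755, 17501
1346, 1730, 2162, 2642, 3170, 3746
384, 432, 480, 528, 576
48, 48, 48, 48
The fourth differences are constant (48).
576 + 48 = 624;  3746 + 624 = 4370;  17501 + 4370 = 21871;  65750 + 21871 = 87621

87621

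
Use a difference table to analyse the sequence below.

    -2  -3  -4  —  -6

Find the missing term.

-5

Using the first 3 terms:
D1: -1  -1
Constant first difference = -1.
Extend forward: -4 − 1 = -5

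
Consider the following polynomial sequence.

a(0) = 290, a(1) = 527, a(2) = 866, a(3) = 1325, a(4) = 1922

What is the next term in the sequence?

2675

First differences: 237, 339, 459, 597
Second differences: 102, 120, 138
Third differences: 18, 18
The third differences are constant (18).
138 + 18 = 156;  597 + 156 = 753;  1922 + 753 = 2675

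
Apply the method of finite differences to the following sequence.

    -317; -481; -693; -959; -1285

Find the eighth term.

-2683

-164, -212, -266, -326
-48, -54, -60
-6, -6
The third differences are constant (-6).
-60 − 6 = -66;  -326 − 66 = -392;  -1285 − 392 = -1677
-66 − 6 = -72;  -392 − 72 = -464;  -1677 − 464 = -2141
-72 − 6 = -78;  -464 − 78 = -542;  -2141 − 542 = -2683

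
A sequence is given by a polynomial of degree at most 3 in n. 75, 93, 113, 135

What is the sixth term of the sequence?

18, 20, 22
2, 2
Constant second difference = 2, so extend:
22 + 2 = 24;  135 + 24 = 159
24 + 2 = 26;  159 + 26 = 185

185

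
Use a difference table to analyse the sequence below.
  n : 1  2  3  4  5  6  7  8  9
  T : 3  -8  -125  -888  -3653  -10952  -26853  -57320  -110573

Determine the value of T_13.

Δ: -11, -117, -763, -2765, -7299, -15901, -30467, -53253
Δ²: -106, -646, -2002, -4534, -8602, -14566, -22786
Δ³: -540, -1356, -2532, -4068, -5964, -8220
Δ⁴: -816, -1176, -1536, -1896, -2256
Δ⁵: -360, -360, -360, -360
The fifth differences are constant (-360).
-2256 − 360 = -2616;  -8220 − 2616 = -10836;  -22786 − 10836 = -33622;  -53253 − 33622 = -86875;  -110573 − 86875 = -197448
-2616 − 360 = -2976;  -10836 − 2976 = -13812;  -33622 − 13812 = -47434;  -86875 − 47434 = -134309;  -197448 − 134309 = -331757
-2976 − 360 = -3336;  -13812 − 3336 = -17148;  -47434 − 17148 = -64582;  -134309 − 64582 = -198891;  -331757 − 198891 = -530648
-3336 − 360 = -3696;  -17148 − 3696 = -20844;  -64582 − 20844 = -85426;  -198891 − 85426 = -284317;  -530648 − 284317 = -814965

-814965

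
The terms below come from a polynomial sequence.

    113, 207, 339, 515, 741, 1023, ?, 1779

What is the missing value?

1367

Using the first 6 terms:
94  132  176  226  282
38  44  50  56
6  6  6
Constant third difference = 6.
Extend forward: 56 + 6 = 62;  282 + 62 = 344;  1023 + 344 = 1367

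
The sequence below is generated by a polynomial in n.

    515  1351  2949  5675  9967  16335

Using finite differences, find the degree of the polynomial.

4

Δ: 836, 1598, 2726, 4292, 6368
Δ²: 762, 1128, 1566, 2076
Δ³: 366, 438, 510
Δ⁴: 72, 72
The fourth differences are constant, so the polynomial has degree 4.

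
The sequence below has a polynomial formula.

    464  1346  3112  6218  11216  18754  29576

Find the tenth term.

882, 1766, 3106, 4998, 7538, 10822
884, 1340, 1892, 2540, 3284
456, 552, 648, 744
96, 96, 96
The fourth differences are constant (96).
744 + 96 = 840;  3284 + 840 = 4124;  10822 + 4124 = 14946;  29576 + 14946 = 44522
840 + 96 = 936;  4124 + 936 = 5060;  14946 + 5060 = 20006;  44522 + 20006 = 64528
936 + 96 = 1032;  5060 + 1032 = 6092;  20006 + 6092 = 26098;  64528 + 26098 = 90626

90626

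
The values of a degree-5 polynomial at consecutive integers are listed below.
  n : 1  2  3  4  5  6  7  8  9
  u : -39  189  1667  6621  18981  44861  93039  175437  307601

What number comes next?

509181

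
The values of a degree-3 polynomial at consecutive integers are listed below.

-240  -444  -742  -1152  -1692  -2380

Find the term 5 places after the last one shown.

Δ: -204, -298, -410, -540, -688
Δ²: -94, -112, -130, -148
Δ³: -18, -18, -18
Constant third difference = -18, so extend:
-148 − 18 = -166;  -688 − 166 = -854;  -2380 − 854 = -3234
-166 − 18 = -184;  -854 − 184 = -1038;  -3234 − 1038 = -4272
-184 − 18 = -202;  -1038 − 202 = -1240;  -4272 − 1240 = -5512
-202 − 18 = -220;  -1240 − 220 = -1460;  -5512 − 1460 = -6972
-220 − 18 = -238;  -1460 − 238 = -1698;  -6972 − 1698 = -8670

-8670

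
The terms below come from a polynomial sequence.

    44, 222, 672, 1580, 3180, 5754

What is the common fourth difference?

48

Δ: 178, 450, 908, 1600, 2574
Δ²: 272, 458, 692, 974
Δ³: 186, 234, 282
Δ⁴: 48, 48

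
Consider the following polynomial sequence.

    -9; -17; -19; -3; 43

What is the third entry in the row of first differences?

D1: -8, -2, 16, 46
D2: 6, 18, 30
D3: 12, 12

16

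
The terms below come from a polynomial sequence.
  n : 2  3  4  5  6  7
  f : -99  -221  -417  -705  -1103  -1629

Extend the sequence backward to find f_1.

Δ: -122  -196  -288  -398  -526
Δ²: -74  -92  -110  -128
Δ³: -18  -18  -18
The third differences are constant at -18.
Work back: -74 + 18 = -56;  -122 + 56 = -66;  -99 + 66 = -33

-33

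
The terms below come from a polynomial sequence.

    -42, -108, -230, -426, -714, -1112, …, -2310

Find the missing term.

-1638

Using the first 6 terms:
First differences: -66, -122, -196, -288, -398
Second differences: -56, -74, -92, -110
Third differences: -18, -18, -18
Constant third difference = -18.
Extend forward: -110 − 18 = -128;  -398 − 128 = -526;  -1112 − 526 = -1638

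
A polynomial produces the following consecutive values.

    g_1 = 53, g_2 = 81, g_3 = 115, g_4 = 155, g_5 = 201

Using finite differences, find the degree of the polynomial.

First differences: 28, 34, 40, 46
Second differences: 6, 6, 6
The second differences are constant, so the polynomial has degree 2.

2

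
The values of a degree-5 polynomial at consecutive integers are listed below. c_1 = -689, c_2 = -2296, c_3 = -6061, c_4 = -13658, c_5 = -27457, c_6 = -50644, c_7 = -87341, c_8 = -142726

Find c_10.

-336272

D1: -1607, -3765, -7597, -13799, -23187, -36697, -55385
D2: -2158, -3832, -6202, -9388, -13510, -18688
D3: -1674, -2370, -3186, -4122, -5178
D4: -696, -816, -936, -1056
D5: -120, -120, -120
The fifth differences are constant (-120).
-1056 − 120 = -1176;  -5178 − 1176 = -6354;  -18688 − 6354 = -25042;  -55385 − 25042 = -80427;  -142726 − 80427 = -223153
-1176 − 120 = -1296;  -6354 − 1296 = -7650;  -25042 − 7650 = -32692;  -80427 − 32692 = -113119;  -223153 − 113119 = -336272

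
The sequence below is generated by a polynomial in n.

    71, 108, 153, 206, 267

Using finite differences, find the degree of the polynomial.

2

37, 45, 53, 61
8, 8, 8
The second differences are constant, so the polynomial has degree 2.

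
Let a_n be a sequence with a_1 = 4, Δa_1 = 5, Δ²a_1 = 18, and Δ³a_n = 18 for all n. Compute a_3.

Build the table forward from the leading diagonal:
Δ³: 18  18  18
Δ²: 18  36  54
Δ: 5  23  59
a: 4  9  32

32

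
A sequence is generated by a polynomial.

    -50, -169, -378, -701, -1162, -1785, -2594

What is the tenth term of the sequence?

Δ: -119, -209, -323, -461, -623, -809
Δ²: -90, -114, -138, -162, -186
Δ³: -24, -24, -24, -24
Constant third difference = -24, so extend:
-186 − 24 = -210;  -809 − 210 = -1019;  -2594 − 1019 = -3613
-210 − 24 = -234;  -1019 − 234 = -1253;  -3613 − 1253 = -4866
-234 − 24 = -258;  -1253 − 258 = -1511;  -4866 − 1511 = -6377

-6377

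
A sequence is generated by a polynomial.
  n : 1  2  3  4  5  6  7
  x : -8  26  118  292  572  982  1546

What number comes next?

D1: 34, 92, 174, 280, 410, 564
D2: 58, 82, 106, 130, 154
D3: 24, 24, 24, 24
The third differences are constant (24).
154 + 24 = 178;  564 + 178 = 742;  1546 + 742 = 2288

2288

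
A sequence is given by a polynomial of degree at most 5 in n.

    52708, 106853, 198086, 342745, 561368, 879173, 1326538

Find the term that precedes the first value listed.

First differences: 54145  91233  144659  218623  317805  447365
Second differences: 37088  53426  73964  99182  129560
Third differences: 16338  20538  25218  30378
Fourth differences: 4200  4680  5160
Fifth differences: 480  480
The fifth differences are constant at 480.
Work back: 4200 − 480 = 3720;  16338 − 3720 = 12618;  37088 − 12618 = 24470;  54145 − 24470 = 29675;  52708 − 29675 = 23033

23033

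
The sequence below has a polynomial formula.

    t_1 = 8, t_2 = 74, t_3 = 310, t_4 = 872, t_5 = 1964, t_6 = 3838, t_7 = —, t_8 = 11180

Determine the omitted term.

6794

Using the first 6 terms:
66, 236, 562, 1092, 1874
170, 326, 530, 782
156, 204, 252
48, 48
Constant fourth difference = 48.
Extend forward: 252 + 48 = 300;  782 + 300 = 1082;  1874 + 1082 = 2956;  3838 + 2956 = 6794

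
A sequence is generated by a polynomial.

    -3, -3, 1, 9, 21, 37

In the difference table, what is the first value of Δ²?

4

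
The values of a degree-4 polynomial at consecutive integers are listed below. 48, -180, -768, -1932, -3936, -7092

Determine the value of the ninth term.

First differences: -228, -588, -1164, -2004, -3156
Second differences: -360, -576, -840, -1152
Third differences: -216, -264, -312
Fourth differences: -48, -48
Constant fourth difference = -48, so extend:
-312 − 48 = -360;  -1152 − 360 = -1512;  -3156 − 1512 = -4668;  -7092 − 4668 = -11760
-360 − 48 = -408;  -1512 − 408 = -1920;  -4668 − 1920 = -6588;  -11760 − 6588 = -18348
-408 − 48 = -456;  -1920 − 456 = -2376;  -6588 − 2376 = -8964;  -18348 − 8964 = -27312

-27312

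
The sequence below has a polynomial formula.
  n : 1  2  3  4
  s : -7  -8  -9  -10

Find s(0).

-1  -1  -1
The first differences are constant at -1.
Work back: -7 + 1 = -6

-6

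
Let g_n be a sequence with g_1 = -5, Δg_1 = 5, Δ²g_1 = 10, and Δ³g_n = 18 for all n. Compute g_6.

Build the table forward from the leading diagonal:
D3: 18, 18, 18, 18, 18, 18
D2: 10, 28, 46, 64, 82, 100
D1: 5, 15, 43, 89, 153, 235
g: -5, 0, 15, 58, 147, 300

300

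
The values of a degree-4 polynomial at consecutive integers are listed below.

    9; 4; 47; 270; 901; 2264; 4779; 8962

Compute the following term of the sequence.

15425

First differences: -5  43  223  631  1363  2515  4183
Second differences: 48  180  408  732  1152  1668
Third differences: 132  228  324  420  516
Fourth differences: 96  96  96  96
Fourth differences constant at 96.
516 + 96 = 612;  1668 + 612 = 2280;  4183 + 2280 = 6463;  8962 + 6463 = 15425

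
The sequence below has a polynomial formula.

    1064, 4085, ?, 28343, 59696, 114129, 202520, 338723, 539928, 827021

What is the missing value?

11808

Using the last 7 terms:
D1: 31353  54433  88391  136203  201205  287093
D2: 23080  33958  47812  65002  85888
D3: 10878  13854  17190  20886
D4: 2976  3336  3696
D5: 360  360
Constant fifth difference = 360.
Extend backward: 2976 − 360 = 2616;  10878 − 2616 = 8262;  23080 − 8262 = 14818;  31353 − 14818 = 16535;  28343 − 16535 = 11808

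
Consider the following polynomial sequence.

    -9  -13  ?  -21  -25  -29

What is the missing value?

Using the last 3 terms:
Δ: -4, -4
Constant first difference = -4.
Extend backward: -21 + 4 = -17

-17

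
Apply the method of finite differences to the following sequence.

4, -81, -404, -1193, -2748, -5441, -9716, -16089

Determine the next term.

Δ: -85, -323, -789, -1555, -2693, -4275, -6373
Δ²: -238, -466, -766, -1138, -1582, -2098
Δ³: -228, -300, -372, -444, -516
Δ⁴: -72, -72, -72, -72
Constant fourth difference = -72, so extend:
-516 − 72 = -588;  -2098 − 588 = -2686;  -6373 − 2686 = -9059;  -16089 − 9059 = -25148

-25148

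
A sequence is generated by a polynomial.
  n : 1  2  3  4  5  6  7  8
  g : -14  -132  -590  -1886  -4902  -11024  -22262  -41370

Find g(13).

D1: -118, -458, -1296, -3016, -6122, -11238, -19108
D2: -340, -838, -1720, -3106, -5116, -7870
D3: -498, -882, -1386, -2010, -2754
D4: -384, -504, -624, -744
D5: -120, -120, -120
Constant fifth difference = -120, so extend:
-744 − 120 = -864;  -2754 − 864 = -3618;  -7870 − 3618 = -11488;  -19108 − 11488 = -30596;  -41370 − 30596 = -71966
-864 − 120 = -984;  -3618 − 984 = -4602;  -11488 − 4602 = -16090;  -30596 − 16090 = -46686;  -71966 − 46686 = -118652
-984 − 120 = -1104;  -4602 − 1104 = -5706;  -16090 − 5706 = -21796;  -46686 − 21796 = -68482;  -118652 − 68482 = -187134
-1104 − 120 = -1224;  -5706 − 1224 = -6930;  -21796 − 6930 = -28726;  -68482 − 28726 = -97208;  -187134 − 97208 = -284342
-1224 − 120 = -1344;  -6930 − 1344 = -8274;  -28726 − 8274 = -37000;  -97208 − 37000 = -134208;  -284342 − 134208 = -418550

-418550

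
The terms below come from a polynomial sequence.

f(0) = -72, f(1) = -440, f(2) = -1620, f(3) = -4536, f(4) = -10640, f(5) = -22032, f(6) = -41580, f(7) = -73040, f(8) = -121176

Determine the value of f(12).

-617760

First differences: -368  -1180  -2916  -6104  -11392  -19548  -31460  -48136
Second differences: -812  -1736  -3188  -5288  -8156  -11912  -16676
Third differences: -924  -1452  -2100  -2868  -3756  -4764
Fourth differences: -528  -648  -768  -888  -1008
Fifth differences: -120  -120  -120  -120
Fifth differences constant at -120.
-1008 − 120 = -1128;  -4764 − 1128 = -5892;  -16676 − 5892 = -22568;  -48136 − 22568 = -70704;  -121176 − 70704 = -191880
-1128 − 120 = -1248;  -5892 − 1248 = -7140;  -22568 − 7140 = -29708;  -70704 − 29708 = -100412;  -191880 − 100412 = -292292
-1248 − 120 = -1368;  -7140 − 1368 = -8508;  -29708 − 8508 = -38216;  -100412 − 38216 = -138628;  -292292 − 138628 = -430920
-1368 − 120 = -1488;  -8508 − 1488 = -9996;  -38216 − 9996 = -48212;  -138628 − 48212 = -186840;  -430920 − 186840 = -617760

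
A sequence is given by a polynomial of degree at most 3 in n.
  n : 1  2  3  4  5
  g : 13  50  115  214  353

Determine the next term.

37  65  99  139
28  34  40
6  6
The third differences are constant (6).
40 + 6 = 46;  139 + 46 = 185;  353 + 185 = 538

538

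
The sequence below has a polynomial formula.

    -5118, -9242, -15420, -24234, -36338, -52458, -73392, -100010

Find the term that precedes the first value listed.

Δ: -4124, -6178, -8814, -12104, -16120, -20934, -26618
Δ²: -2054, -2636, -3290, -4016, -4814, -5684
Δ³: -582, -654, -726, -798, -870
Δ⁴: -72, -72, -72, -72
The fourth differences are constant at -72.
Work back: -582 + 72 = -510;  -2054 + 510 = -1544;  -4124 + 1544 = -2580;  -5118 + 2580 = -2538

-2538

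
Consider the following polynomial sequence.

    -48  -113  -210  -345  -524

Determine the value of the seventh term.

-1038

Δ: -65  -97  -135  -179
Δ²: -32  -38  -44
Δ³: -6  -6
Third differences constant at -6.
-44 − 6 = -50;  -179 − 50 = -229;  -524 − 229 = -753
-50 − 6 = -56;  -229 − 56 = -285;  -753 − 285 = -1038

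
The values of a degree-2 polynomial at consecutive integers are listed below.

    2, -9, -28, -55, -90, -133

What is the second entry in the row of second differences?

-8

Δ: -11, -19, -27, -35, -43
Δ²: -8, -8, -8, -8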